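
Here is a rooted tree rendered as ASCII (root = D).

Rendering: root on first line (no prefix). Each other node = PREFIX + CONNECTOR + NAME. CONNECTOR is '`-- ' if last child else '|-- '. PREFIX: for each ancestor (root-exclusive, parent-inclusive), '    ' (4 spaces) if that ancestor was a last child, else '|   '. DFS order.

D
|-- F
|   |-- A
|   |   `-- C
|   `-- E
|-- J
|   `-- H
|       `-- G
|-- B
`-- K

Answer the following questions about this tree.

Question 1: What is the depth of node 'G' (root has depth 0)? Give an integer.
Answer: 3

Derivation:
Path from root to G: D -> J -> H -> G
Depth = number of edges = 3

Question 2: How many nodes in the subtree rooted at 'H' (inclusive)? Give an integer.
Answer: 2

Derivation:
Subtree rooted at H contains: G, H
Count = 2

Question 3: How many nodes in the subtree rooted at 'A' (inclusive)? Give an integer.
Subtree rooted at A contains: A, C
Count = 2

Answer: 2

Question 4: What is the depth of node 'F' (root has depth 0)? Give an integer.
Path from root to F: D -> F
Depth = number of edges = 1

Answer: 1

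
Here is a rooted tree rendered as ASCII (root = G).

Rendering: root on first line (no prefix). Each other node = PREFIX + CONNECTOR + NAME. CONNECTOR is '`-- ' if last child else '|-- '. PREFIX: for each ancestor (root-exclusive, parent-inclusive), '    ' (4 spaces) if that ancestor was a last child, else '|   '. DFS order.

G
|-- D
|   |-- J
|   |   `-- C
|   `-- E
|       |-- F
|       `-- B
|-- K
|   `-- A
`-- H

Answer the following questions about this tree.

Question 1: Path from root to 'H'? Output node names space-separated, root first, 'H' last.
Answer: G H

Derivation:
Walk down from root: G -> H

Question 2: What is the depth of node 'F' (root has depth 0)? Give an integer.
Path from root to F: G -> D -> E -> F
Depth = number of edges = 3

Answer: 3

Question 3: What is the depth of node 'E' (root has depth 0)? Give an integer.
Answer: 2

Derivation:
Path from root to E: G -> D -> E
Depth = number of edges = 2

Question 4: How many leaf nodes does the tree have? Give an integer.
Leaves (nodes with no children): A, B, C, F, H

Answer: 5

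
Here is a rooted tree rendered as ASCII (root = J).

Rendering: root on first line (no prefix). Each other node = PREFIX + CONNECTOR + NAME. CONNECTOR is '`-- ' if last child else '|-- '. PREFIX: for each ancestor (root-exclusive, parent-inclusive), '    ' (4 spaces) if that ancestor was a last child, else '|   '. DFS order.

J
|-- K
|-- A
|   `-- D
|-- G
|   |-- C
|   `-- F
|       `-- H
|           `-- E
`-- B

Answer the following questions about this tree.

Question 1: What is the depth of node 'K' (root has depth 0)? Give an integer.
Answer: 1

Derivation:
Path from root to K: J -> K
Depth = number of edges = 1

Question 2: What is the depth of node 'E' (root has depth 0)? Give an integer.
Path from root to E: J -> G -> F -> H -> E
Depth = number of edges = 4

Answer: 4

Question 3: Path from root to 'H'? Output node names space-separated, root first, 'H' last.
Walk down from root: J -> G -> F -> H

Answer: J G F H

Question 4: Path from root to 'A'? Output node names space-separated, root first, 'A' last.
Answer: J A

Derivation:
Walk down from root: J -> A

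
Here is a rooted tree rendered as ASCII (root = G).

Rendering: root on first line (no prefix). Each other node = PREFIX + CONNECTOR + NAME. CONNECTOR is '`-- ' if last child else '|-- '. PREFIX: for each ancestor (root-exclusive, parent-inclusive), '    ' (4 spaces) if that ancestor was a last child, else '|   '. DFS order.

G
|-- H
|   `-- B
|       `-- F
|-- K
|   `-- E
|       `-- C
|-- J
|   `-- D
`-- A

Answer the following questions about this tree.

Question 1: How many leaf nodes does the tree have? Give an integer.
Answer: 4

Derivation:
Leaves (nodes with no children): A, C, D, F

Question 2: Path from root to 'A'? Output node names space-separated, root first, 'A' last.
Answer: G A

Derivation:
Walk down from root: G -> A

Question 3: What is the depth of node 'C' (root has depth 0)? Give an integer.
Answer: 3

Derivation:
Path from root to C: G -> K -> E -> C
Depth = number of edges = 3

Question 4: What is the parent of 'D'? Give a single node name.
Scan adjacency: D appears as child of J

Answer: J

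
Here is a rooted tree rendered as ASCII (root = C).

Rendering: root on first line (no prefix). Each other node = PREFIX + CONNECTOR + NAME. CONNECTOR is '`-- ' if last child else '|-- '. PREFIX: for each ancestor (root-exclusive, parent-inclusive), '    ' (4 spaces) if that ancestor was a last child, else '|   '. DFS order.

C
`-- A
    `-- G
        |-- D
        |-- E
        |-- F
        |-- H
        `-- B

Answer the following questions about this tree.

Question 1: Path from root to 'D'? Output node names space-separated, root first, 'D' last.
Walk down from root: C -> A -> G -> D

Answer: C A G D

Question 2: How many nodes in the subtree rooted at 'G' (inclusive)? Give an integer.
Subtree rooted at G contains: B, D, E, F, G, H
Count = 6

Answer: 6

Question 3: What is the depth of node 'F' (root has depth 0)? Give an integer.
Path from root to F: C -> A -> G -> F
Depth = number of edges = 3

Answer: 3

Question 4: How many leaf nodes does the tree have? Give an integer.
Leaves (nodes with no children): B, D, E, F, H

Answer: 5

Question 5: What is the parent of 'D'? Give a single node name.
Answer: G

Derivation:
Scan adjacency: D appears as child of G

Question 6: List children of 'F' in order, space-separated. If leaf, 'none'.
Answer: none

Derivation:
Node F's children (from adjacency): (leaf)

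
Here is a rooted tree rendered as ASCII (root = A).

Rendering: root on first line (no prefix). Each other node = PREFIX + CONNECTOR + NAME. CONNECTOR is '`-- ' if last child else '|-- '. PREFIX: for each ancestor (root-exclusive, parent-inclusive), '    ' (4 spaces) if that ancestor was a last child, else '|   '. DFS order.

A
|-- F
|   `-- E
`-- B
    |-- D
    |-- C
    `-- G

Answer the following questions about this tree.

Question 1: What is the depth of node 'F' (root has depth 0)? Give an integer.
Path from root to F: A -> F
Depth = number of edges = 1

Answer: 1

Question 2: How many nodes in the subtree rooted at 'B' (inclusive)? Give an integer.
Subtree rooted at B contains: B, C, D, G
Count = 4

Answer: 4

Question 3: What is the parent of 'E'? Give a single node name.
Answer: F

Derivation:
Scan adjacency: E appears as child of F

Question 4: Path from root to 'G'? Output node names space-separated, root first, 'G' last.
Answer: A B G

Derivation:
Walk down from root: A -> B -> G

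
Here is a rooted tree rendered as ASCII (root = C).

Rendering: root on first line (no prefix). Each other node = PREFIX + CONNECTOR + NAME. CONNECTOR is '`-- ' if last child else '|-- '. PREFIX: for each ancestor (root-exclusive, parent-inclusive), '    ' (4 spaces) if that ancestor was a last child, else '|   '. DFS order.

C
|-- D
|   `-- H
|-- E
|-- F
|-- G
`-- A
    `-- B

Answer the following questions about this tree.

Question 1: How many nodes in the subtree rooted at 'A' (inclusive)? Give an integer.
Answer: 2

Derivation:
Subtree rooted at A contains: A, B
Count = 2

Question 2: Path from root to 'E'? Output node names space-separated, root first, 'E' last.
Answer: C E

Derivation:
Walk down from root: C -> E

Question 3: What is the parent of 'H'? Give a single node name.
Scan adjacency: H appears as child of D

Answer: D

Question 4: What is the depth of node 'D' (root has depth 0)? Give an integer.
Answer: 1

Derivation:
Path from root to D: C -> D
Depth = number of edges = 1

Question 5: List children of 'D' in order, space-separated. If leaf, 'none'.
Answer: H

Derivation:
Node D's children (from adjacency): H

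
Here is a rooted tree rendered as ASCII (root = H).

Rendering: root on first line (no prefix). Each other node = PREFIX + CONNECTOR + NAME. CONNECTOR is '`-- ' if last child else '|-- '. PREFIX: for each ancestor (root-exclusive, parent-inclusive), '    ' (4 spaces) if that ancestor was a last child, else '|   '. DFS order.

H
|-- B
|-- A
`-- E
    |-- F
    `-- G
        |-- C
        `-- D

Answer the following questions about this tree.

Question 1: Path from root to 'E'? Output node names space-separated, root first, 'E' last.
Walk down from root: H -> E

Answer: H E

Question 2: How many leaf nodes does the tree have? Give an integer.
Answer: 5

Derivation:
Leaves (nodes with no children): A, B, C, D, F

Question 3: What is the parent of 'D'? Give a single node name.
Scan adjacency: D appears as child of G

Answer: G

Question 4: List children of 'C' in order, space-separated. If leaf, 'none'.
Node C's children (from adjacency): (leaf)

Answer: none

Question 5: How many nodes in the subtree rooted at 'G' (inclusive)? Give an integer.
Answer: 3

Derivation:
Subtree rooted at G contains: C, D, G
Count = 3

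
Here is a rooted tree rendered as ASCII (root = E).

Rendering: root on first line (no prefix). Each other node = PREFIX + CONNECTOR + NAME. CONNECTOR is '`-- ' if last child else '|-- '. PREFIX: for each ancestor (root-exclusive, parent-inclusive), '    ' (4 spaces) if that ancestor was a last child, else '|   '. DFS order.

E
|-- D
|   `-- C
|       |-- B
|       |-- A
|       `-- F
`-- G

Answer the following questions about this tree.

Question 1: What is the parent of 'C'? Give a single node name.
Scan adjacency: C appears as child of D

Answer: D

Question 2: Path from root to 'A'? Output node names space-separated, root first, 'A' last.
Walk down from root: E -> D -> C -> A

Answer: E D C A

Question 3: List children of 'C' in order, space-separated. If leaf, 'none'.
Answer: B A F

Derivation:
Node C's children (from adjacency): B, A, F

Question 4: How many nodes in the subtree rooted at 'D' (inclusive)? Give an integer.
Answer: 5

Derivation:
Subtree rooted at D contains: A, B, C, D, F
Count = 5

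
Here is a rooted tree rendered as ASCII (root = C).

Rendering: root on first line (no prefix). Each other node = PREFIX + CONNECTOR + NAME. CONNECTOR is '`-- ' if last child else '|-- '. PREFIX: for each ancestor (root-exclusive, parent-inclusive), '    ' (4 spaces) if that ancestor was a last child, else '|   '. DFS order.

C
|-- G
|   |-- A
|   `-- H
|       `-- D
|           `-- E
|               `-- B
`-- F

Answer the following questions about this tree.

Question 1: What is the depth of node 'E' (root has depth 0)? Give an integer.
Answer: 4

Derivation:
Path from root to E: C -> G -> H -> D -> E
Depth = number of edges = 4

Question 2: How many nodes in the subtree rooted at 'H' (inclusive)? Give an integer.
Subtree rooted at H contains: B, D, E, H
Count = 4

Answer: 4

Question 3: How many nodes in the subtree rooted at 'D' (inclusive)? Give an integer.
Subtree rooted at D contains: B, D, E
Count = 3

Answer: 3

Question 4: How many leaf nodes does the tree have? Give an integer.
Leaves (nodes with no children): A, B, F

Answer: 3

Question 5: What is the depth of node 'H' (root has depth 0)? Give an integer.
Path from root to H: C -> G -> H
Depth = number of edges = 2

Answer: 2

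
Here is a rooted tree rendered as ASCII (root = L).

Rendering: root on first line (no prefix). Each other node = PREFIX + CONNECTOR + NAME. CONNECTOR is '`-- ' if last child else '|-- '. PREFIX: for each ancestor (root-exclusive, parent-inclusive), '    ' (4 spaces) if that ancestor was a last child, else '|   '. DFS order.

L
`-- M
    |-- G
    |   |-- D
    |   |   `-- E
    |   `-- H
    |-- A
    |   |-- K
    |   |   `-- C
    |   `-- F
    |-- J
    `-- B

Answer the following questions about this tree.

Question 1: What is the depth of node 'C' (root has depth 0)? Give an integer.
Answer: 4

Derivation:
Path from root to C: L -> M -> A -> K -> C
Depth = number of edges = 4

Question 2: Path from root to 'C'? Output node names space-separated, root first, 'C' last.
Answer: L M A K C

Derivation:
Walk down from root: L -> M -> A -> K -> C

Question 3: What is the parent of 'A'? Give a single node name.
Scan adjacency: A appears as child of M

Answer: M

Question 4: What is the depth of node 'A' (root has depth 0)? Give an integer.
Path from root to A: L -> M -> A
Depth = number of edges = 2

Answer: 2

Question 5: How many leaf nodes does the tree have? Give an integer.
Leaves (nodes with no children): B, C, E, F, H, J

Answer: 6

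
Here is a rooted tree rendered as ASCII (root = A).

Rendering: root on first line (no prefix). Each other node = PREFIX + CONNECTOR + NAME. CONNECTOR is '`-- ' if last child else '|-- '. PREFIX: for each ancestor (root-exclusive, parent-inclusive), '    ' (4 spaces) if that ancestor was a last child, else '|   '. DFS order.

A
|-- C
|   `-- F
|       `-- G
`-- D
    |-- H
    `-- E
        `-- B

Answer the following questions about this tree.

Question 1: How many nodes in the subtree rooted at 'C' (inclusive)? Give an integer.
Subtree rooted at C contains: C, F, G
Count = 3

Answer: 3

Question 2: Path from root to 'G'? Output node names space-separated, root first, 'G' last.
Answer: A C F G

Derivation:
Walk down from root: A -> C -> F -> G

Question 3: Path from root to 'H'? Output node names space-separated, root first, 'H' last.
Answer: A D H

Derivation:
Walk down from root: A -> D -> H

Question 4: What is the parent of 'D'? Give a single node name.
Scan adjacency: D appears as child of A

Answer: A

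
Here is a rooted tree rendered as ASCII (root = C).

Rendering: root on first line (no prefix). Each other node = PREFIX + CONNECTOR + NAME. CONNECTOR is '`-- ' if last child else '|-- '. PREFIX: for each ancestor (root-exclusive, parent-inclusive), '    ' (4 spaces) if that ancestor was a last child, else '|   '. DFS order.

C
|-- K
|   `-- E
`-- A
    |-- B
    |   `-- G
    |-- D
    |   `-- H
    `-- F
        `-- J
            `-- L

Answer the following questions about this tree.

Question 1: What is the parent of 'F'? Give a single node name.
Scan adjacency: F appears as child of A

Answer: A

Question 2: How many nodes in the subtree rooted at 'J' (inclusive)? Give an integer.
Answer: 2

Derivation:
Subtree rooted at J contains: J, L
Count = 2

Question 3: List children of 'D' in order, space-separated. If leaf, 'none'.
Answer: H

Derivation:
Node D's children (from adjacency): H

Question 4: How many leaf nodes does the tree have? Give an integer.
Leaves (nodes with no children): E, G, H, L

Answer: 4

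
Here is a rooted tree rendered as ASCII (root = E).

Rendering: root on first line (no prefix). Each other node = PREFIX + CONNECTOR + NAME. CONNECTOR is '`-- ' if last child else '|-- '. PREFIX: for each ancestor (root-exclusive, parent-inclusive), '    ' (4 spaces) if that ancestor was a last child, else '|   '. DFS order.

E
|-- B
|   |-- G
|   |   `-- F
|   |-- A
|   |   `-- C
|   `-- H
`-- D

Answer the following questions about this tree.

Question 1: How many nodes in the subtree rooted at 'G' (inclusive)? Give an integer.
Answer: 2

Derivation:
Subtree rooted at G contains: F, G
Count = 2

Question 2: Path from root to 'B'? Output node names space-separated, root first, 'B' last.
Walk down from root: E -> B

Answer: E B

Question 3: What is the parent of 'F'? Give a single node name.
Scan adjacency: F appears as child of G

Answer: G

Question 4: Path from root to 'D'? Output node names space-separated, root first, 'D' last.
Walk down from root: E -> D

Answer: E D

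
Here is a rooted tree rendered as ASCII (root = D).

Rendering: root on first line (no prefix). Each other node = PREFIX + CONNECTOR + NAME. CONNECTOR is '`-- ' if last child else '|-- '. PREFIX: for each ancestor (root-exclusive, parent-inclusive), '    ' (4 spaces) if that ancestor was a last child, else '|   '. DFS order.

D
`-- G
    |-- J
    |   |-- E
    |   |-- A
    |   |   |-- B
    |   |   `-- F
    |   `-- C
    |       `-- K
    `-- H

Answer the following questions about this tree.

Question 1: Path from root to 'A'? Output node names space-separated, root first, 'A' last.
Walk down from root: D -> G -> J -> A

Answer: D G J A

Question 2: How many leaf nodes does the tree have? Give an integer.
Leaves (nodes with no children): B, E, F, H, K

Answer: 5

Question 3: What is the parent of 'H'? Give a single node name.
Answer: G

Derivation:
Scan adjacency: H appears as child of G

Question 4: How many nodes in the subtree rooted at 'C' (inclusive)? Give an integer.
Answer: 2

Derivation:
Subtree rooted at C contains: C, K
Count = 2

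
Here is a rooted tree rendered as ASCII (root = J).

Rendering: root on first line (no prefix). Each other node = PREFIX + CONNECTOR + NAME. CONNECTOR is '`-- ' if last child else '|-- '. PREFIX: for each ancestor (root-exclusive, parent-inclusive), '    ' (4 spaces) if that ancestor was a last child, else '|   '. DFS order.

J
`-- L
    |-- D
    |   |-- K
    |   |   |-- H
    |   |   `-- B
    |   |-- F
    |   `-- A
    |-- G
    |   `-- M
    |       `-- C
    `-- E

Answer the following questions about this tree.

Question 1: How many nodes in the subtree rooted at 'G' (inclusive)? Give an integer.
Answer: 3

Derivation:
Subtree rooted at G contains: C, G, M
Count = 3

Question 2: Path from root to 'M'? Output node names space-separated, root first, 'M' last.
Walk down from root: J -> L -> G -> M

Answer: J L G M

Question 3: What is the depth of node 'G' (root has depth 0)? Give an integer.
Answer: 2

Derivation:
Path from root to G: J -> L -> G
Depth = number of edges = 2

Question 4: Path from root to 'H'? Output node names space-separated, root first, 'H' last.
Walk down from root: J -> L -> D -> K -> H

Answer: J L D K H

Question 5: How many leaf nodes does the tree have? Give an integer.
Leaves (nodes with no children): A, B, C, E, F, H

Answer: 6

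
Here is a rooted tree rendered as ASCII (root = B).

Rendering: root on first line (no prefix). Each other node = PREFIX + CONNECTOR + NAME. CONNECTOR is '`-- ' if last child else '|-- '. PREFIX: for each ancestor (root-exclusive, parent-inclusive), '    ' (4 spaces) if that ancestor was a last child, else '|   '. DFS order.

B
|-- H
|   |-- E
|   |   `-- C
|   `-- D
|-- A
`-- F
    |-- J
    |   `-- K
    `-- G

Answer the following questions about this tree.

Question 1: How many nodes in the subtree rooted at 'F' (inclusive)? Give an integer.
Subtree rooted at F contains: F, G, J, K
Count = 4

Answer: 4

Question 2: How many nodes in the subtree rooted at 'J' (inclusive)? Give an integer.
Answer: 2

Derivation:
Subtree rooted at J contains: J, K
Count = 2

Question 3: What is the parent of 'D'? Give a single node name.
Answer: H

Derivation:
Scan adjacency: D appears as child of H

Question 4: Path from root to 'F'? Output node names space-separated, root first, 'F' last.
Walk down from root: B -> F

Answer: B F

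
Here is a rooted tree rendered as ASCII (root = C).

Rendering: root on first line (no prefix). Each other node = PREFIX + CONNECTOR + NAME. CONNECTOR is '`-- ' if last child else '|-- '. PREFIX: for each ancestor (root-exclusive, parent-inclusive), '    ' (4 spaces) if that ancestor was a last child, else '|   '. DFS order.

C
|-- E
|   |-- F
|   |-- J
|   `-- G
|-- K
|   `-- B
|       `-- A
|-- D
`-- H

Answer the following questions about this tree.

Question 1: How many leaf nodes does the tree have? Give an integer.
Answer: 6

Derivation:
Leaves (nodes with no children): A, D, F, G, H, J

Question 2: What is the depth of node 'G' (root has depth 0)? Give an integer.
Answer: 2

Derivation:
Path from root to G: C -> E -> G
Depth = number of edges = 2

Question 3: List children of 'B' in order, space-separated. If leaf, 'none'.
Node B's children (from adjacency): A

Answer: A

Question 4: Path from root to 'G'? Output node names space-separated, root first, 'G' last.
Answer: C E G

Derivation:
Walk down from root: C -> E -> G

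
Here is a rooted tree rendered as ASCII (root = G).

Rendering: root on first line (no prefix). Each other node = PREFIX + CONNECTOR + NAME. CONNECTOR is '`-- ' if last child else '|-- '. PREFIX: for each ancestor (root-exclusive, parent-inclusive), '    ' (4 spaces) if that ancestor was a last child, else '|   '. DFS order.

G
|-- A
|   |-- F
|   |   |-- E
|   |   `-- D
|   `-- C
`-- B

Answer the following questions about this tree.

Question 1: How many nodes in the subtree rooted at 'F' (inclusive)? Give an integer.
Subtree rooted at F contains: D, E, F
Count = 3

Answer: 3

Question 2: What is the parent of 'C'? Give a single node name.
Scan adjacency: C appears as child of A

Answer: A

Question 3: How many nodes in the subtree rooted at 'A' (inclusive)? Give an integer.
Subtree rooted at A contains: A, C, D, E, F
Count = 5

Answer: 5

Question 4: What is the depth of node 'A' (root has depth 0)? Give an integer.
Answer: 1

Derivation:
Path from root to A: G -> A
Depth = number of edges = 1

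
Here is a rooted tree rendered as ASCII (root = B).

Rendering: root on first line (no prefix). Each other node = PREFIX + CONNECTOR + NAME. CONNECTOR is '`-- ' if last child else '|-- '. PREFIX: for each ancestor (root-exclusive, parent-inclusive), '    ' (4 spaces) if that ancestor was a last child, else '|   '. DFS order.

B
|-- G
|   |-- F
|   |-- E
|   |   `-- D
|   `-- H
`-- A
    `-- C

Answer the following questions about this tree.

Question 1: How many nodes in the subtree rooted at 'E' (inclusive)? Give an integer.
Subtree rooted at E contains: D, E
Count = 2

Answer: 2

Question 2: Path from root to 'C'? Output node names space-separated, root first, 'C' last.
Answer: B A C

Derivation:
Walk down from root: B -> A -> C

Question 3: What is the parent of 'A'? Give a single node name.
Answer: B

Derivation:
Scan adjacency: A appears as child of B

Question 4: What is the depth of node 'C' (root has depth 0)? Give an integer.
Answer: 2

Derivation:
Path from root to C: B -> A -> C
Depth = number of edges = 2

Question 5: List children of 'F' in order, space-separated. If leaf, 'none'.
Node F's children (from adjacency): (leaf)

Answer: none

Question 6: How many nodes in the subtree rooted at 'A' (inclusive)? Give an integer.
Subtree rooted at A contains: A, C
Count = 2

Answer: 2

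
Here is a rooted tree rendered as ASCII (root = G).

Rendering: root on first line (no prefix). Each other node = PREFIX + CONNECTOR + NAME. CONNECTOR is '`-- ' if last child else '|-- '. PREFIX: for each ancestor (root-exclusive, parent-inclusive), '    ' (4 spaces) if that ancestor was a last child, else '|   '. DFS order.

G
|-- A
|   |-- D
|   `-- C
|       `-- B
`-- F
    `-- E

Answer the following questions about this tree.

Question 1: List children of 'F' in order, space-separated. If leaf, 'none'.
Node F's children (from adjacency): E

Answer: E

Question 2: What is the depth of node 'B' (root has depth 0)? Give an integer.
Path from root to B: G -> A -> C -> B
Depth = number of edges = 3

Answer: 3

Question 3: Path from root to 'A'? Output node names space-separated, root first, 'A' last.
Walk down from root: G -> A

Answer: G A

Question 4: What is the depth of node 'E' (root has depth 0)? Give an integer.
Path from root to E: G -> F -> E
Depth = number of edges = 2

Answer: 2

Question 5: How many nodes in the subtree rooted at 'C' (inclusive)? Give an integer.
Subtree rooted at C contains: B, C
Count = 2

Answer: 2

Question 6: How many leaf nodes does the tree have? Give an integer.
Answer: 3

Derivation:
Leaves (nodes with no children): B, D, E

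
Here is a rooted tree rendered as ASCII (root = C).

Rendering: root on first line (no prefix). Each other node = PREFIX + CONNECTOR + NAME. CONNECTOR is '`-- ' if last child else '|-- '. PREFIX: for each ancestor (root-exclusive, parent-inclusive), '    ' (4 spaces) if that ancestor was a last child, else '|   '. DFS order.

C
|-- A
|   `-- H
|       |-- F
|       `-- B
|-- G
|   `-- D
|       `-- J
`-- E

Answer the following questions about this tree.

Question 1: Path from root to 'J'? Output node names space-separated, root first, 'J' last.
Answer: C G D J

Derivation:
Walk down from root: C -> G -> D -> J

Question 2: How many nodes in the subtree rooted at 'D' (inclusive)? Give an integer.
Answer: 2

Derivation:
Subtree rooted at D contains: D, J
Count = 2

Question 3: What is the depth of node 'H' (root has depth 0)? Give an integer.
Answer: 2

Derivation:
Path from root to H: C -> A -> H
Depth = number of edges = 2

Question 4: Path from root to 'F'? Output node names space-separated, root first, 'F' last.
Walk down from root: C -> A -> H -> F

Answer: C A H F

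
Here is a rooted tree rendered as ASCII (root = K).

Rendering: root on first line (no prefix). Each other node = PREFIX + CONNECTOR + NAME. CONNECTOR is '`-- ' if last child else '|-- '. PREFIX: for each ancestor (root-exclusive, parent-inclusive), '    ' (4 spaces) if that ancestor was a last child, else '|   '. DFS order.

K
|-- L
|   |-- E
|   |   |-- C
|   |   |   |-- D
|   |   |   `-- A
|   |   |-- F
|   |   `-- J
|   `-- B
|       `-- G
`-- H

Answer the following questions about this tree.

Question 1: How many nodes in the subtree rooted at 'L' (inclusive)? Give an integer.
Subtree rooted at L contains: A, B, C, D, E, F, G, J, L
Count = 9

Answer: 9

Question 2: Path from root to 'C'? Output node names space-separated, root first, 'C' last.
Answer: K L E C

Derivation:
Walk down from root: K -> L -> E -> C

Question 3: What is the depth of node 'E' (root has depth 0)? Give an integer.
Answer: 2

Derivation:
Path from root to E: K -> L -> E
Depth = number of edges = 2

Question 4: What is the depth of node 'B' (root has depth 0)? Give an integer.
Answer: 2

Derivation:
Path from root to B: K -> L -> B
Depth = number of edges = 2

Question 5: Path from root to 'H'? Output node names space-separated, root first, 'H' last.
Walk down from root: K -> H

Answer: K H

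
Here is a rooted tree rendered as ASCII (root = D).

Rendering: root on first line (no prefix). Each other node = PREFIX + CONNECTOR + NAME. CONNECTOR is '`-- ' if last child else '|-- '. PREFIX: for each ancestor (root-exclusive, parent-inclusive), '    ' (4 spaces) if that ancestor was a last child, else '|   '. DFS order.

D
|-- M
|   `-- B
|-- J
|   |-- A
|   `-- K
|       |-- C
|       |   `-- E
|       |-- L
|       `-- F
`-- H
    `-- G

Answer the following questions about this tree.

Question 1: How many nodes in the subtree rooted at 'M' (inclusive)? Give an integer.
Subtree rooted at M contains: B, M
Count = 2

Answer: 2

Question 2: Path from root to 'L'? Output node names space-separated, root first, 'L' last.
Answer: D J K L

Derivation:
Walk down from root: D -> J -> K -> L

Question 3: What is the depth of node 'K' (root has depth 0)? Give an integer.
Answer: 2

Derivation:
Path from root to K: D -> J -> K
Depth = number of edges = 2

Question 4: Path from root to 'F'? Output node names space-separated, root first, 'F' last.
Walk down from root: D -> J -> K -> F

Answer: D J K F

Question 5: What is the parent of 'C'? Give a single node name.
Scan adjacency: C appears as child of K

Answer: K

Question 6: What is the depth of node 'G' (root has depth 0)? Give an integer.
Path from root to G: D -> H -> G
Depth = number of edges = 2

Answer: 2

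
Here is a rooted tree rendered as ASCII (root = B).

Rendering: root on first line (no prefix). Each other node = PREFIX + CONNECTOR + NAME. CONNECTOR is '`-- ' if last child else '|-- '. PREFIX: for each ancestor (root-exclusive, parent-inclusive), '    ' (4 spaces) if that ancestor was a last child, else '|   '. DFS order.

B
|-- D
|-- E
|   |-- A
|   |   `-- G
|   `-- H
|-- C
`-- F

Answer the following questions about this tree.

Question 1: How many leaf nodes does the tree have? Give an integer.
Answer: 5

Derivation:
Leaves (nodes with no children): C, D, F, G, H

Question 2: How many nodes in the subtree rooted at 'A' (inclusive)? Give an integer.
Answer: 2

Derivation:
Subtree rooted at A contains: A, G
Count = 2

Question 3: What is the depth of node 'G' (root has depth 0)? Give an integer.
Path from root to G: B -> E -> A -> G
Depth = number of edges = 3

Answer: 3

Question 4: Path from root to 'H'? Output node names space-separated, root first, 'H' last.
Walk down from root: B -> E -> H

Answer: B E H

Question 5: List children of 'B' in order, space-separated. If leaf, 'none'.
Node B's children (from adjacency): D, E, C, F

Answer: D E C F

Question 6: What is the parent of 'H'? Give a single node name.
Scan adjacency: H appears as child of E

Answer: E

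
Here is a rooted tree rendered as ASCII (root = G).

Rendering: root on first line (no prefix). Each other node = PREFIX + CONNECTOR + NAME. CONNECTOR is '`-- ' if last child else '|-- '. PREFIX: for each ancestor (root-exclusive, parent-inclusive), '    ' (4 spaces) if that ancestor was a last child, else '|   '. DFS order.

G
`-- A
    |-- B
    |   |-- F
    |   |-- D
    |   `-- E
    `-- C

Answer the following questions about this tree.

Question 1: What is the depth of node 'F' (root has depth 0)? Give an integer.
Answer: 3

Derivation:
Path from root to F: G -> A -> B -> F
Depth = number of edges = 3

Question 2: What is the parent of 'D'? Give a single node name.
Scan adjacency: D appears as child of B

Answer: B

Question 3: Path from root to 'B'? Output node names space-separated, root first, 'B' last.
Walk down from root: G -> A -> B

Answer: G A B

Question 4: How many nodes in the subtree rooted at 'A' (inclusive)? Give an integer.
Answer: 6

Derivation:
Subtree rooted at A contains: A, B, C, D, E, F
Count = 6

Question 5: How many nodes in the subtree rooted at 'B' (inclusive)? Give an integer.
Answer: 4

Derivation:
Subtree rooted at B contains: B, D, E, F
Count = 4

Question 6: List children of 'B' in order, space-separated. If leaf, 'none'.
Answer: F D E

Derivation:
Node B's children (from adjacency): F, D, E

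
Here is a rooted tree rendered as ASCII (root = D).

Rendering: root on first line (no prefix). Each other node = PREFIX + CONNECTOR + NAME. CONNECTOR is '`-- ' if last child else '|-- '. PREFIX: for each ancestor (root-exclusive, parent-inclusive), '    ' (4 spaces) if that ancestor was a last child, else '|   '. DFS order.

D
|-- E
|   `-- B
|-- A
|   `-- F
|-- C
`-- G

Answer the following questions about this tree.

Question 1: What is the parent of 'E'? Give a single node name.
Scan adjacency: E appears as child of D

Answer: D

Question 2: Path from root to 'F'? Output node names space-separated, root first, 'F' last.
Answer: D A F

Derivation:
Walk down from root: D -> A -> F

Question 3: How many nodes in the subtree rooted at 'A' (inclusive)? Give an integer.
Answer: 2

Derivation:
Subtree rooted at A contains: A, F
Count = 2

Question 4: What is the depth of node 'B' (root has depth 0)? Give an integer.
Path from root to B: D -> E -> B
Depth = number of edges = 2

Answer: 2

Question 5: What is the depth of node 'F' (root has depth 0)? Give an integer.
Path from root to F: D -> A -> F
Depth = number of edges = 2

Answer: 2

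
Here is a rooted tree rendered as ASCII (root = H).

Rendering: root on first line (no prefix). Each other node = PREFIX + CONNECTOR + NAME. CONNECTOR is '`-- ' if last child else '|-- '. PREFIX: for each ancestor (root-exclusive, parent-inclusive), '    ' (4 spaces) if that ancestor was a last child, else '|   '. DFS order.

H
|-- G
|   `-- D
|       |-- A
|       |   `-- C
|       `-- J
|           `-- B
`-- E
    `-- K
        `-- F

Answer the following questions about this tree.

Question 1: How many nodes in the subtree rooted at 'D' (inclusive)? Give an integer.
Answer: 5

Derivation:
Subtree rooted at D contains: A, B, C, D, J
Count = 5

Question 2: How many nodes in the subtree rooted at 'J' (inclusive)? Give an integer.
Subtree rooted at J contains: B, J
Count = 2

Answer: 2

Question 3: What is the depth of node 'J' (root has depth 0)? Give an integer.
Path from root to J: H -> G -> D -> J
Depth = number of edges = 3

Answer: 3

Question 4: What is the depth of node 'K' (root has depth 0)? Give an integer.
Path from root to K: H -> E -> K
Depth = number of edges = 2

Answer: 2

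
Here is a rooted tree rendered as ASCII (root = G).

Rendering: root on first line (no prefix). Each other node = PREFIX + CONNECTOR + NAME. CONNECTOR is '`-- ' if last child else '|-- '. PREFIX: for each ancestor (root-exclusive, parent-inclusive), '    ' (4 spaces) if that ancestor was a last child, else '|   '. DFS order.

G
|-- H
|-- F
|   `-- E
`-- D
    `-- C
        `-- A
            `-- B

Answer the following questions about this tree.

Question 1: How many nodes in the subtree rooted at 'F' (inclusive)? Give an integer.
Subtree rooted at F contains: E, F
Count = 2

Answer: 2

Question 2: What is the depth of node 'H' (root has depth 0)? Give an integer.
Answer: 1

Derivation:
Path from root to H: G -> H
Depth = number of edges = 1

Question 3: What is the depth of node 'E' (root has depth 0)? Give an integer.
Answer: 2

Derivation:
Path from root to E: G -> F -> E
Depth = number of edges = 2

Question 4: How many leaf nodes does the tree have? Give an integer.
Leaves (nodes with no children): B, E, H

Answer: 3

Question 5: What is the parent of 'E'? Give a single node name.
Answer: F

Derivation:
Scan adjacency: E appears as child of F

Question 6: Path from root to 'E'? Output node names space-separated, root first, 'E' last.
Walk down from root: G -> F -> E

Answer: G F E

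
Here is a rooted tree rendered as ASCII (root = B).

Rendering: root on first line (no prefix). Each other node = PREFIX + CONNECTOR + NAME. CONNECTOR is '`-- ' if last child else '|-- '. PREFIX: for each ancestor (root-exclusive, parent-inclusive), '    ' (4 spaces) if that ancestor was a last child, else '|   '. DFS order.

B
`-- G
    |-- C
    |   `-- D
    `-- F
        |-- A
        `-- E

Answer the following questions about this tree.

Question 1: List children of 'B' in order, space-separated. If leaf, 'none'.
Answer: G

Derivation:
Node B's children (from adjacency): G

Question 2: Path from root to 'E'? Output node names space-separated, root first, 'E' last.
Walk down from root: B -> G -> F -> E

Answer: B G F E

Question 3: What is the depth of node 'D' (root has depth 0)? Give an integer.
Path from root to D: B -> G -> C -> D
Depth = number of edges = 3

Answer: 3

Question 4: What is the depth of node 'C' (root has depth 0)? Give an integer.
Path from root to C: B -> G -> C
Depth = number of edges = 2

Answer: 2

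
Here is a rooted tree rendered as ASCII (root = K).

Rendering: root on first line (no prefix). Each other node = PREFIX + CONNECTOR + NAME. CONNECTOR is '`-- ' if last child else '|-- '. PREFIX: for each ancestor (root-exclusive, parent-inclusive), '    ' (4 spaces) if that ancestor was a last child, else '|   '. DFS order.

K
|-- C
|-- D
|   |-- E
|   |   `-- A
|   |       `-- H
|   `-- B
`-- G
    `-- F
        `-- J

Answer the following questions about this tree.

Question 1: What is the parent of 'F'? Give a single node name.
Scan adjacency: F appears as child of G

Answer: G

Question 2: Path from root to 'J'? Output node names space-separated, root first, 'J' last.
Walk down from root: K -> G -> F -> J

Answer: K G F J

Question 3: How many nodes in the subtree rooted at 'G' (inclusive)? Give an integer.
Subtree rooted at G contains: F, G, J
Count = 3

Answer: 3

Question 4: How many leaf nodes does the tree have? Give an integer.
Leaves (nodes with no children): B, C, H, J

Answer: 4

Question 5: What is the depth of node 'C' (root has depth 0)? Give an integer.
Answer: 1

Derivation:
Path from root to C: K -> C
Depth = number of edges = 1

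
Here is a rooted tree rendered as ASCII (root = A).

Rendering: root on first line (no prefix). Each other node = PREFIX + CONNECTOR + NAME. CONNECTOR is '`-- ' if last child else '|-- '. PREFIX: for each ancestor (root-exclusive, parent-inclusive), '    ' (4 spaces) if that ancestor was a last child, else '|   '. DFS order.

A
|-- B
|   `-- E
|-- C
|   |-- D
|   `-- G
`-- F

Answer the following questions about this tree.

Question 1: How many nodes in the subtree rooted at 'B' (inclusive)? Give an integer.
Answer: 2

Derivation:
Subtree rooted at B contains: B, E
Count = 2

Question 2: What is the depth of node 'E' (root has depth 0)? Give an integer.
Answer: 2

Derivation:
Path from root to E: A -> B -> E
Depth = number of edges = 2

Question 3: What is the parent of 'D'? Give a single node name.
Scan adjacency: D appears as child of C

Answer: C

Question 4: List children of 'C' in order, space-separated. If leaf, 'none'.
Answer: D G

Derivation:
Node C's children (from adjacency): D, G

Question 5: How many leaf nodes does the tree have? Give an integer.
Answer: 4

Derivation:
Leaves (nodes with no children): D, E, F, G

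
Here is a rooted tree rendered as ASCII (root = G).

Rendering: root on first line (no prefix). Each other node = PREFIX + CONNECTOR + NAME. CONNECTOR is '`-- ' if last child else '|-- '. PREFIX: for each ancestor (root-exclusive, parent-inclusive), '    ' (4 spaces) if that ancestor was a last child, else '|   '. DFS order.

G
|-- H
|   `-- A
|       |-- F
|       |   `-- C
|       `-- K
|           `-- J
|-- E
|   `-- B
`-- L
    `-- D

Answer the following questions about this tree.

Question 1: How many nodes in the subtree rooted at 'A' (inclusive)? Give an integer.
Answer: 5

Derivation:
Subtree rooted at A contains: A, C, F, J, K
Count = 5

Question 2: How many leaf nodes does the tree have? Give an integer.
Answer: 4

Derivation:
Leaves (nodes with no children): B, C, D, J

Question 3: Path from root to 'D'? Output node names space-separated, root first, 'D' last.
Answer: G L D

Derivation:
Walk down from root: G -> L -> D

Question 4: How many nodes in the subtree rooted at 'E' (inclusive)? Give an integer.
Answer: 2

Derivation:
Subtree rooted at E contains: B, E
Count = 2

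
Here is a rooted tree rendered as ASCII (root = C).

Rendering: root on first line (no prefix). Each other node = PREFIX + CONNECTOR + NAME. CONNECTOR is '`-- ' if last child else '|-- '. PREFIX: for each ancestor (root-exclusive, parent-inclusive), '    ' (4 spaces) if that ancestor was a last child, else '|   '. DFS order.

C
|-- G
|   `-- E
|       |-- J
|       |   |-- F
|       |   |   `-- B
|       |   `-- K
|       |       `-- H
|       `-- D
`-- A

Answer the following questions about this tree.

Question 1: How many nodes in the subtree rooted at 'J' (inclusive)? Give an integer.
Answer: 5

Derivation:
Subtree rooted at J contains: B, F, H, J, K
Count = 5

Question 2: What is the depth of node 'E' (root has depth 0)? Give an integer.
Path from root to E: C -> G -> E
Depth = number of edges = 2

Answer: 2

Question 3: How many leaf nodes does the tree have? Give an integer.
Answer: 4

Derivation:
Leaves (nodes with no children): A, B, D, H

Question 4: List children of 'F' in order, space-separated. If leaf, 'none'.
Node F's children (from adjacency): B

Answer: B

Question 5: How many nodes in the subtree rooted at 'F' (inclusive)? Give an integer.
Answer: 2

Derivation:
Subtree rooted at F contains: B, F
Count = 2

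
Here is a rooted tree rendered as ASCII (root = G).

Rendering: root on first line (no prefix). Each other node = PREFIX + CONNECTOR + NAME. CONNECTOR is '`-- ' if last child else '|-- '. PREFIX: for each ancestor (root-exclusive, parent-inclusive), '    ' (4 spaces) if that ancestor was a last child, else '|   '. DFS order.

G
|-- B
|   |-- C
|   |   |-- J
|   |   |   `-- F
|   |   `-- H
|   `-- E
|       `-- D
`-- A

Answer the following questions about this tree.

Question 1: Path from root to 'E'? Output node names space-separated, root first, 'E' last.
Walk down from root: G -> B -> E

Answer: G B E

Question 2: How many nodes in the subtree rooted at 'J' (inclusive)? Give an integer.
Answer: 2

Derivation:
Subtree rooted at J contains: F, J
Count = 2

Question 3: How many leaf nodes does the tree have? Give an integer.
Answer: 4

Derivation:
Leaves (nodes with no children): A, D, F, H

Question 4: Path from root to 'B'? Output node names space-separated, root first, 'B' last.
Walk down from root: G -> B

Answer: G B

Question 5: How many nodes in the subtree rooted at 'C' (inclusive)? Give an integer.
Subtree rooted at C contains: C, F, H, J
Count = 4

Answer: 4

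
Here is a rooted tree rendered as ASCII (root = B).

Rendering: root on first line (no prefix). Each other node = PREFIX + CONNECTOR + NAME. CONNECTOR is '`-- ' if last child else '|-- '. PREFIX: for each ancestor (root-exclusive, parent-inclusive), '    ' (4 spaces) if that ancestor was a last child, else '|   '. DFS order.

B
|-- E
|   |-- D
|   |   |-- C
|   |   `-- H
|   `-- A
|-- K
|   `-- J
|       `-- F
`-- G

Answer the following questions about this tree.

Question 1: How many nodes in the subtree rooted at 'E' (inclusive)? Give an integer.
Subtree rooted at E contains: A, C, D, E, H
Count = 5

Answer: 5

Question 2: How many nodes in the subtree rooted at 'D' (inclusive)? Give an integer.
Answer: 3

Derivation:
Subtree rooted at D contains: C, D, H
Count = 3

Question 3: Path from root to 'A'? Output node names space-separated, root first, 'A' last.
Walk down from root: B -> E -> A

Answer: B E A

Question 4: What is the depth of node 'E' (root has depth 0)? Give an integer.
Answer: 1

Derivation:
Path from root to E: B -> E
Depth = number of edges = 1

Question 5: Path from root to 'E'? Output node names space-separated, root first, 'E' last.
Answer: B E

Derivation:
Walk down from root: B -> E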